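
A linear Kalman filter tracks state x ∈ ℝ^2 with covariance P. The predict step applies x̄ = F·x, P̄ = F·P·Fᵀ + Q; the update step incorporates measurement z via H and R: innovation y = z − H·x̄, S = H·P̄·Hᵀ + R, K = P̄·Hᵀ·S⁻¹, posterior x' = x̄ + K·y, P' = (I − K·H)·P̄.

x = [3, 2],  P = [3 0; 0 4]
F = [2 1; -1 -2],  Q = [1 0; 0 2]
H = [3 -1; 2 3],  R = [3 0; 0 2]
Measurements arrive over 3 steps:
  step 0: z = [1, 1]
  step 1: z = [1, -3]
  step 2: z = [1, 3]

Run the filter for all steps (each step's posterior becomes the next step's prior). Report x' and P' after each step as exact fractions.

step 0: x̄ = F·x = [8, -7]
step 0: P̄ = F·P·Fᵀ + Q = [17 -14; -14 21]
step 0: y = z − H·x̄ = [-30, 6]
step 0: S = H·P̄·Hᵀ + R = [261 -59; -59 91]
step 0: K = P̄·Hᵀ·S⁻¹ = [5443/20270 1747/20270; -1834/10135 2709/10135]
step 0: x' = x̄ + K·y = [4676/10135, 329/10135]
step 0: P' = (I − K·H)·P̄ = [4771/20270 -1008/10135; -1008/10135 2478/10135]
step 1: x̄ = F·x = [9681/10135, -5334/10135]
step 1: P̄ = F·P·Fᵀ + Q = [18123/10135 -4687/10135; -4687/10135 57071/20270]
step 1: y = z − H·x̄ = [-24242/10135, -6753/2027]
step 1: S = H·P̄·Hᵀ + R = [500339/20270 -3871/4054; -3871/4054 117335/4054]
step 1: K = P̄·Hᵀ·S⁻¹ = [692177/2892568 24653/295160; -58004/361571 9393/36895]
step 1: x' = x̄ + K·y = [1512379/14462840, -1791121/1807855]
step 1: P' = (I − K·H)·P̄ = [3051269/14462840 -153606/1807855; -153606/1807855 409242/1807855]
step 2: x̄ = F·x = [-1130421/1446284, 27145557/14462840]
step 2: P̄ = F·P·Fᵀ + Q = [1251323/723142 -650617/1446284; -650617/1446284 40157301/14462840]
step 2: y = z − H·x̄ = [75521027/14462840, -15439731/14462840]
step 2: S = H·P̄·Hᵀ + R = [347820981/14462840 -15856333/14462840; -15856333/14462840 412373189/14462840]
step 2: K = P̄·Hᵀ·S⁻¹ = [2359692647/9899896828 823777079/9899896828; -395924830/2474974207 629725059/2474974207]
step 2: x' = x̄ + K·y = [3704459351/9899896828, 1905650489/2474974207]
step 2: P' = (I − K·H)·P̄ = [2080435271/9899896828 -209443032/2474974207; -209443032/2474974207 559445394/2474974207]

step 0: x' = [4676/10135, 329/10135], P' = [4771/20270 -1008/10135; -1008/10135 2478/10135]
step 1: x' = [1512379/14462840, -1791121/1807855], P' = [3051269/14462840 -153606/1807855; -153606/1807855 409242/1807855]
step 2: x' = [3704459351/9899896828, 1905650489/2474974207], P' = [2080435271/9899896828 -209443032/2474974207; -209443032/2474974207 559445394/2474974207]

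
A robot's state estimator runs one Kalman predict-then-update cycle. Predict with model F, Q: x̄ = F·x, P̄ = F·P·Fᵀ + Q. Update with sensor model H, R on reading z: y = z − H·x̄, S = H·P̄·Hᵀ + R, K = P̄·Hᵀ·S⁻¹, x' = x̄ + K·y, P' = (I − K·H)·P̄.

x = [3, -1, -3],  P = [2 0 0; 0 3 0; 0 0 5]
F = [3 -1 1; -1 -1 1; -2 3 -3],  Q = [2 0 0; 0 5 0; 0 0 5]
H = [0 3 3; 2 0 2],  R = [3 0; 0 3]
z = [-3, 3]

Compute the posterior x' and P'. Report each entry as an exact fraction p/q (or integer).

x̄ = F·x = [7, -5, 0]
P̄ = F·P·Fᵀ + Q = [28 2 -36; 2 15 -20; -36 -20 85]
y = z − H·x̄ = [12, -11]
S = H·P̄·Hᵀ + R = [543 186; 186 167]
K = P̄·Hᵀ·S⁻¹ = [-4686/18695 3428/18695; 1397/18695 -5586/18695; 4779/18695 5648/18695]
x' = x̄ + K·y = [7385/3739, -3053/3739, -956/3739]
P' = (I − K·H)·P̄ = [100336/18695 90508/18695 -95194/18695; 90508/18695 100284/18695 -98887/18695; -95194/18695 -98887/18695 103666/18695]

x' = [7385/3739, -3053/3739, -956/3739]
P' = [100336/18695 90508/18695 -95194/18695; 90508/18695 100284/18695 -98887/18695; -95194/18695 -98887/18695 103666/18695]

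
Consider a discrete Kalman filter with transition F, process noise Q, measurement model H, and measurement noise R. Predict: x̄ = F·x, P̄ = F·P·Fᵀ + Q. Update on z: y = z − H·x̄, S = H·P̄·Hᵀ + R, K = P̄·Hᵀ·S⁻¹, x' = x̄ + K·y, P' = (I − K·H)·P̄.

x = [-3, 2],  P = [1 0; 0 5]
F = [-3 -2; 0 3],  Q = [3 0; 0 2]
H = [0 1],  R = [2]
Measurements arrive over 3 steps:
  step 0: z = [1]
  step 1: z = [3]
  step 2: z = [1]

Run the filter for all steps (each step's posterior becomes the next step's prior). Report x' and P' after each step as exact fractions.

step 0: x̄ = F·x = [5, 6]
step 0: P̄ = F·P·Fᵀ + Q = [32 -30; -30 47]
step 0: y = z − H·x̄ = [-5]
step 0: S = H·P̄·Hᵀ + R = [49]
step 0: K = P̄·Hᵀ·S⁻¹ = [-30/49; 47/49]
step 0: x' = x̄ + K·y = [395/49, 59/49]
step 0: P' = (I − K·H)·P̄ = [668/49 -60/49; -60/49 94/49]
step 1: x̄ = F·x = [-1303/49, 177/49]
step 1: P̄ = F·P·Fᵀ + Q = [5815/49 -24/49; -24/49 944/49]
step 1: y = z − H·x̄ = [-30/49]
step 1: S = H·P̄·Hᵀ + R = [1042/49]
step 1: K = P̄·Hᵀ·S⁻¹ = [-12/521; 472/521]
step 1: x' = x̄ + K·y = [-13847/521, 1593/521]
step 1: P' = (I − K·H)·P̄ = [61823/521 -24/521; -24/521 944/521]
step 2: x̄ = F·x = [38355/521, 4779/521]
step 2: P̄ = F·P·Fᵀ + Q = [561458/521 -5448/521; -5448/521 9538/521]
step 2: y = z − H·x̄ = [-4258/521]
step 2: S = H·P̄·Hᵀ + R = [10580/521]
step 2: K = P̄·Hᵀ·S⁻¹ = [-1362/2645; 4769/5290]
step 2: x' = x̄ + K·y = [205851/2645, 4774/2645]
step 2: P' = (I − K·H)·P̄ = [2836154/2645 -2724/2645; -2724/2645 4769/2645]

step 0: x' = [395/49, 59/49], P' = [668/49 -60/49; -60/49 94/49]
step 1: x' = [-13847/521, 1593/521], P' = [61823/521 -24/521; -24/521 944/521]
step 2: x' = [205851/2645, 4774/2645], P' = [2836154/2645 -2724/2645; -2724/2645 4769/2645]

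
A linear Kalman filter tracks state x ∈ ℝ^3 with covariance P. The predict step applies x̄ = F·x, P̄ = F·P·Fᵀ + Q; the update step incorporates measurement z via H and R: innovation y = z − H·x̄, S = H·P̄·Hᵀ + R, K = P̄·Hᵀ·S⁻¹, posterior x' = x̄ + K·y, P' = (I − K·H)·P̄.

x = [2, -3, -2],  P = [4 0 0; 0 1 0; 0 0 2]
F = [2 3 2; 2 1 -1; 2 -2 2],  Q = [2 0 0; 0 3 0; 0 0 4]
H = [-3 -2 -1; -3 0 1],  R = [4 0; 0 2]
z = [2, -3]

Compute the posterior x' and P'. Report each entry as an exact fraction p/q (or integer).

x' = [-2058/30119, 19297/30119, -73508/30119]
P' = [29452/30119 -75834/30119 75636/30119; -75834/30119 234955/30119 -219400/30119; 75636/30119 -219400/30119 247452/30119]

x̄ = F·x = [-9, 3, 6]
P̄ = F·P·Fᵀ + Q = [35 15 18; 15 22 10; 18 10 32]
y = z − H·x̄ = [-13, -36]
S = H·P̄·Hᵀ + R = [767 353; 353 241]
K = P̄·Hᵀ·S⁻¹ = [-3081/30119 -6360/30119; -5752/30119 4051/30119; -8890/30119 10272/30119]
x' = x̄ + K·y = [-2058/30119, 19297/30119, -73508/30119]
P' = (I − K·H)·P̄ = [29452/30119 -75834/30119 75636/30119; -75834/30119 234955/30119 -219400/30119; 75636/30119 -219400/30119 247452/30119]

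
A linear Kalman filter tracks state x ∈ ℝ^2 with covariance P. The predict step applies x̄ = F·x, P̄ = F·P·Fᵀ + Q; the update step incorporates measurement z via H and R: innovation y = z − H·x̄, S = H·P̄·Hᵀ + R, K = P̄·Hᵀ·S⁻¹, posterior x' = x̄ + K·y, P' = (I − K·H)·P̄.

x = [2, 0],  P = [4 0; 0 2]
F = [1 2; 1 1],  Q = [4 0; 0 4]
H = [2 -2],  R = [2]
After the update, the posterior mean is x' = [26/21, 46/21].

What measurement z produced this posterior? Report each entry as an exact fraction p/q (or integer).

x̄ = F·x = [2, 2]
P̄ = F·P·Fᵀ + Q = [16 8; 8 10]
S = H·P̄·Hᵀ + R = [42]
K = P̄·Hᵀ·S⁻¹ = [8/21; -2/21]
x' − x̄ = [-16/21, 4/21] = K·y
y = (KᵀK)⁻¹·Kᵀ·(x' − x̄) = [-2]
z = y + H·x̄ = [-2] + [0] = [-2]

z = [-2]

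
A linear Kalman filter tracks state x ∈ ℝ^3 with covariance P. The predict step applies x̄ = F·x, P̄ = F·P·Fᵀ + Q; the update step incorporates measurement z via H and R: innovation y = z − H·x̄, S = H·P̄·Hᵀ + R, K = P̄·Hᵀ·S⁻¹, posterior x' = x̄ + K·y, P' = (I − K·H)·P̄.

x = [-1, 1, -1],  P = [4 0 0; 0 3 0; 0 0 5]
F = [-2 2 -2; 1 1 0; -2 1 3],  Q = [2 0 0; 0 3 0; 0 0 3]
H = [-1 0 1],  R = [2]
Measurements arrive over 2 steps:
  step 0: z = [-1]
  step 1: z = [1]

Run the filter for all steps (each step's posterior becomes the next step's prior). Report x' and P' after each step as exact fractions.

step 0: x' = [104/27, -1/9, 25/9], P' = [3386/135 -148/45 218/9; -148/45 149/15 -10/3; 218/9 -10/3 76/3]
step 1: x' = [-127166/46143, 173579/92286, -79268/46143], P' = [1145426/46143 397532/46143 1069286/46143; 397532/46143 1609945/92286 410735/46143; 1069286/46143 410735/46143 1085162/46143]

step 0: x̄ = F·x = [6, 0, 0]
step 0: P̄ = F·P·Fᵀ + Q = [50 -2 -8; -2 10 -5; -8 -5 67]
step 0: y = z − H·x̄ = [5]
step 0: S = H·P̄·Hᵀ + R = [135]
step 0: K = P̄·Hᵀ·S⁻¹ = [-58/135; -1/45; 5/9]
step 0: x' = x̄ + K·y = [104/27, -1/9, 25/9]
step 0: P' = (I − K·H)·P̄ = [3386/135 -148/45 218/9; -148/45 149/15 -10/3; 218/9 -10/3 76/3]
step 1: x̄ = F·x = [-364/27, 101/27, 14/27]
step 1: P̄ = F·P·Fᵀ + Q = [13234/27 -1946/27 -1994/27; -1946/27 4244/135 3473/135; -1994/27 3473/135 5906/135]
step 1: y = z − H·x̄ = [-13]
step 1: S = H·P̄·Hᵀ + R = [3418/5]
step 1: K = P̄·Hᵀ·S⁻¹ = [-1410/1709; 489/3418; 294/1709]
step 1: x' = x̄ + K·y = [-127166/46143, 173579/92286, -79268/46143]
step 1: P' = (I − K·H)·P̄ = [1145426/46143 397532/46143 1069286/46143; 397532/46143 1609945/92286 410735/46143; 1069286/46143 410735/46143 1085162/46143]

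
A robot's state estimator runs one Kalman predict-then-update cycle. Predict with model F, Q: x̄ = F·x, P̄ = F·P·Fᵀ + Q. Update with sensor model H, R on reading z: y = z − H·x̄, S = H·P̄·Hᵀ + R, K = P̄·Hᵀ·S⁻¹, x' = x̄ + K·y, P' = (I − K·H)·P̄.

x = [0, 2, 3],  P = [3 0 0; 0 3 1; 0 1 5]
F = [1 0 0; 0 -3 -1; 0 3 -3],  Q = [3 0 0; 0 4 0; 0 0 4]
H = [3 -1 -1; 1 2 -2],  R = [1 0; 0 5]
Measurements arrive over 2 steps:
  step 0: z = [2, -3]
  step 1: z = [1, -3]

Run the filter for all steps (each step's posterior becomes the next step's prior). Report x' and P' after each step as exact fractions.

step 0: x' = [-79998/63137, -215241/63137, -156067/63137], P' = [235758/63137 290664/63137 408648/63137; 290664/63137 393402/63137 499914/63137; 408648/63137 499914/63137 743498/63137]
step 1: x' = [-460453182/4659550499, -5699825666/4659550499, -536190466/4659550499], P' = [7123193469/4659550499 8730781716/4659550499 12068657508/4659550499; 8730781716/4659550499 13290718364/4659550499 14527358672/4659550499; 12068657508/4659550499 14527358672/4659550499 22982400316/4659550499]

step 0: x̄ = F·x = [0, -9, -3]
step 0: P̄ = F·P·Fᵀ + Q = [6 0 0; 0 42 -6; 0 -6 58]
step 0: y = z − H·x̄ = [-10, 9]
step 0: S = H·P̄·Hᵀ + R = [143 50; 50 459]
step 0: K = P̄·Hᵀ·S⁻¹ = [7962/63137 -42/63137; -21324/63137 15528/63137; -17468/63137 -15704/63137]
step 0: x' = x̄ + K·y = [-79998/63137, -215241/63137, -156067/63137]
step 0: P' = (I − K·H)·P̄ = [235758/63137 290664/63137 408648/63137; 290664/63137 393402/63137 499914/63137; 408648/63137 499914/63137 743498/63137]
step 1: x̄ = F·x = [-79998/63137, 801790/63137, -177522/63137]
step 1: P̄ = F·P·Fᵀ + Q = [425169/63137 -1280640/63137 -353952/63137; -1280640/63137 7536148/63137 1689360/63137; -353952/63137 1689360/63137 1486196/63137]
step 1: y = z − H·x̄ = [927399/63137, -2068037/63137]
step 1: S = H·P̄·Hᵀ + R = [26098274/63137 -14749933/63137; -14749933/63137 19608598/63137]
step 1: K = P̄·Hᵀ·S⁻¹ = [570141183/4659550499 89488377/4659550499; -1625731888/4659550499 1251500220/4659550499; -1303786464/4659550499 -968285156/4659550499]
step 1: x' = x̄ + K·y = [-460453182/4659550499, -5699825666/4659550499, -536190466/4659550499]
step 1: P' = (I − K·H)·P̄ = [7123193469/4659550499 8730781716/4659550499 12068657508/4659550499; 8730781716/4659550499 13290718364/4659550499 14527358672/4659550499; 12068657508/4659550499 14527358672/4659550499 22982400316/4659550499]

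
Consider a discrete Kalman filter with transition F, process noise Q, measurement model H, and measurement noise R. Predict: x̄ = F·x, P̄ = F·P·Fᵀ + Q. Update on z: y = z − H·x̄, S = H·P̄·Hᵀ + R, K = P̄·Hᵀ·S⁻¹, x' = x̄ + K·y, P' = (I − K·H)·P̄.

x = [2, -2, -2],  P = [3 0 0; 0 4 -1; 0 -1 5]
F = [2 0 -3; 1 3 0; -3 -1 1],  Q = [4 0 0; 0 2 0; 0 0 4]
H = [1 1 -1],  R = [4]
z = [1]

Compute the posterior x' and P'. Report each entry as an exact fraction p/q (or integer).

x' = [874/149, -1036/149, -333/149]
P' = [2817/149 -2245/149 348/149; -2245/149 2909/149 504/149; 348/149 504/149 1056/149]

x̄ = F·x = [10, -4, -6]
P̄ = F·P·Fᵀ + Q = [61 15 -36; 15 41 -24; -36 -24 42]
y = z − H·x̄ = [-11]
S = H·P̄·Hᵀ + R = [298]
K = P̄·Hᵀ·S⁻¹ = [56/149; 40/149; -51/149]
x' = x̄ + K·y = [874/149, -1036/149, -333/149]
P' = (I − K·H)·P̄ = [2817/149 -2245/149 348/149; -2245/149 2909/149 504/149; 348/149 504/149 1056/149]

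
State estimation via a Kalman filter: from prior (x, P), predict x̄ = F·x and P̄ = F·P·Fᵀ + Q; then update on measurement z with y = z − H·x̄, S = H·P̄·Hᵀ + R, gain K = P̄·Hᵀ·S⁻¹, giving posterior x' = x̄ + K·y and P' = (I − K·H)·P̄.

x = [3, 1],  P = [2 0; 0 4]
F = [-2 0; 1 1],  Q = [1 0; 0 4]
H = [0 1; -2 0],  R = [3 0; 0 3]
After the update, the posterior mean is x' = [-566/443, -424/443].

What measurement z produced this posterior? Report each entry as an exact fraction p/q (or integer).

z = [-2, 2]

x̄ = F·x = [-6, 4]
P̄ = F·P·Fᵀ + Q = [9 -4; -4 10]
S = H·P̄·Hᵀ + R = [13 8; 8 39]
K = P̄·Hᵀ·S⁻¹ = [-12/443 -202/443; 326/443 24/443]
x' − x̄ = [2092/443, -2196/443] = K·y
y = (KᵀK)⁻¹·Kᵀ·(x' − x̄) = [-6, -10]
z = y + H·x̄ = [-6, -10] + [4, 12] = [-2, 2]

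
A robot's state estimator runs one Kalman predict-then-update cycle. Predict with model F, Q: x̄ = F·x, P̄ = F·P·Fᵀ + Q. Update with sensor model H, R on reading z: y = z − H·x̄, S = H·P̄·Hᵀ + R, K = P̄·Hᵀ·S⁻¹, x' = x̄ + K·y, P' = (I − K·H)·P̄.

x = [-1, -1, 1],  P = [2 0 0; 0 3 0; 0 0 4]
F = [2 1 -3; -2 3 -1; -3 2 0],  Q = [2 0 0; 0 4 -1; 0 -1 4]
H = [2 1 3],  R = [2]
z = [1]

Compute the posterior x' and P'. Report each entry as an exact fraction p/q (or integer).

x̄ = F·x = [-6, -2, 1]
P̄ = F·P·Fᵀ + Q = [49 13 -6; 13 43 29; -6 29 34]
y = z − H·x̄ = [12]
S = H·P̄·Hᵀ + R = [701]
K = P̄·Hᵀ·S⁻¹ = [93/701; 156/701; 119/701]
x' = x̄ + K·y = [-3090/701, 470/701, 2129/701]
P' = (I − K·H)·P̄ = [25700/701 -5395/701 -15273/701; -5395/701 5807/701 1765/701; -15273/701 1765/701 9673/701]

x' = [-3090/701, 470/701, 2129/701]
P' = [25700/701 -5395/701 -15273/701; -5395/701 5807/701 1765/701; -15273/701 1765/701 9673/701]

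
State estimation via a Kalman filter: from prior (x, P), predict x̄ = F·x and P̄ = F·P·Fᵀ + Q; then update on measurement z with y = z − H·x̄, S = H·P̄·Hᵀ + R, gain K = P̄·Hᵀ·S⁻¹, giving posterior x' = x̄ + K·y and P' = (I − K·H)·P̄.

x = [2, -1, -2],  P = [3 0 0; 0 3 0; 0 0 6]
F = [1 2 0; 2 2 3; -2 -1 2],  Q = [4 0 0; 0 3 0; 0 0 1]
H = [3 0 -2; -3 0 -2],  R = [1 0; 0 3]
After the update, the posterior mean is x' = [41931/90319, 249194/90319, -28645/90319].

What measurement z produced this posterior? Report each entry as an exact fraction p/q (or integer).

z = [2, -1]

x̄ = F·x = [0, -4, -7]
P̄ = F·P·Fᵀ + Q = [19 18 -12; 18 81 18; -12 18 40]
S = H·P̄·Hᵀ + R = [476 -11; -11 190]
K = P̄·Hᵀ·S⁻¹ = [15027/90319 -14817/90319; 2430/90319 -42642/90319; -22524/90319 -22220/90319]
x' − x̄ = [41931/90319, 610470/90319, 603588/90319] = K·y
y = (KᵀK)⁻¹·Kᵀ·(x' − x̄) = [-12, -15]
z = y + H·x̄ = [-12, -15] + [14, 14] = [2, -1]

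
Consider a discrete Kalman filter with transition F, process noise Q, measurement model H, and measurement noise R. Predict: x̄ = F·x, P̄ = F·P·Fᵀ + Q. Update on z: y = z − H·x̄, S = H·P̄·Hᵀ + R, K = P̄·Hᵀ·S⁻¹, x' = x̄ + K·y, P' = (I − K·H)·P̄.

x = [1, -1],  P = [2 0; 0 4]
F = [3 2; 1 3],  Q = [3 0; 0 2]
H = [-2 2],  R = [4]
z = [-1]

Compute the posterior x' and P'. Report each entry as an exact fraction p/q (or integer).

x' = [1/36, -11/18]
P' = [617/18 305/9; 305/9 310/9]

x̄ = F·x = [1, -2]
P̄ = F·P·Fᵀ + Q = [37 30; 30 40]
y = z − H·x̄ = [5]
S = H·P̄·Hᵀ + R = [72]
K = P̄·Hᵀ·S⁻¹ = [-7/36; 5/18]
x' = x̄ + K·y = [1/36, -11/18]
P' = (I − K·H)·P̄ = [617/18 305/9; 305/9 310/9]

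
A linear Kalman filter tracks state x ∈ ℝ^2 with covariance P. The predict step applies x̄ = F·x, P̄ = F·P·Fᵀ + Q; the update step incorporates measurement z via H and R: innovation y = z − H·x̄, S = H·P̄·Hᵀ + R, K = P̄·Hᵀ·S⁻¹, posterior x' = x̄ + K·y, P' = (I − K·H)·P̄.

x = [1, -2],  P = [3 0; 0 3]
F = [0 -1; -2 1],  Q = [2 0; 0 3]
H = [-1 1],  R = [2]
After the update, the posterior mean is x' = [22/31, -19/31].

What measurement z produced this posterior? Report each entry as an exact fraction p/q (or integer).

x̄ = F·x = [2, -4]
P̄ = F·P·Fᵀ + Q = [5 -3; -3 18]
S = H·P̄·Hᵀ + R = [31]
K = P̄·Hᵀ·S⁻¹ = [-8/31; 21/31]
x' − x̄ = [-40/31, 105/31] = K·y
y = (KᵀK)⁻¹·Kᵀ·(x' − x̄) = [5]
z = y + H·x̄ = [5] + [-6] = [-1]

z = [-1]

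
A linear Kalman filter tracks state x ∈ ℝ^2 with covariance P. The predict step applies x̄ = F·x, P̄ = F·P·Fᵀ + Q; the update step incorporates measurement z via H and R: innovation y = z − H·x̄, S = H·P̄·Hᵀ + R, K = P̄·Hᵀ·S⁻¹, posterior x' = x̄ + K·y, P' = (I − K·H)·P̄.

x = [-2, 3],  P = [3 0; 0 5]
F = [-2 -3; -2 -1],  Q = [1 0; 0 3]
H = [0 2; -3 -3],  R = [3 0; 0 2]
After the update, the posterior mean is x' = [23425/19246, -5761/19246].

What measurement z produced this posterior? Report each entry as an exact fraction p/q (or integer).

z = [-2, -3]

x̄ = F·x = [-5, 1]
P̄ = F·P·Fᵀ + Q = [58 27; 27 20]
S = H·P̄·Hᵀ + R = [83 -282; -282 1190]
K = P̄·Hᵀ·S⁻¹ = [-3825/9623 -5937/19246; 3919/9623 -423/19246]
x' − x̄ = [119655/19246, -25007/19246] = K·y
y = (KᵀK)⁻¹·Kᵀ·(x' − x̄) = [-4, -15]
z = y + H·x̄ = [-4, -15] + [2, 12] = [-2, -3]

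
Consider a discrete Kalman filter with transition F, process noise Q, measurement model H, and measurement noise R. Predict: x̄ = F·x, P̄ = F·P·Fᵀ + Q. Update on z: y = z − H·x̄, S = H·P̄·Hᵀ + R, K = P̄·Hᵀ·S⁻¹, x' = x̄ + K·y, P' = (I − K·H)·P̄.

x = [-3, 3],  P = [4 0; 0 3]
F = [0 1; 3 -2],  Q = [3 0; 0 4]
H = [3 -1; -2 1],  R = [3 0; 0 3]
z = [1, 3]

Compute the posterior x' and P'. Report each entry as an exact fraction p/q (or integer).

x̄ = F·x = [3, -15]
P̄ = F·P·Fᵀ + Q = [6 -6; -6 52]
y = z − H·x̄ = [-23, 24]
S = H·P̄·Hᵀ + R = [145 -118; -118 103]
K = P̄·Hᵀ·S⁻¹ = [116/337 74/337; 114/337 340/337]
x' = x̄ + K·y = [119/337, 483/337]
P' = (I − K·H)·P̄ = [570/337 1362/337; 1362/337 3744/337]

x' = [119/337, 483/337]
P' = [570/337 1362/337; 1362/337 3744/337]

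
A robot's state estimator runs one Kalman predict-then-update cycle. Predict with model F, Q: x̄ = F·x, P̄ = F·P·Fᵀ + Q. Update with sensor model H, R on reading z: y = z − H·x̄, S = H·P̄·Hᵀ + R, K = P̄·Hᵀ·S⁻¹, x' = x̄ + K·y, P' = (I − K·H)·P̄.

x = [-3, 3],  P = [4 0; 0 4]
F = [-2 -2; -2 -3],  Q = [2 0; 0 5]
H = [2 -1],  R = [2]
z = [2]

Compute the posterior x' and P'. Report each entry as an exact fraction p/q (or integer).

x̄ = F·x = [0, -3]
P̄ = F·P·Fᵀ + Q = [34 40; 40 57]
y = z − H·x̄ = [-1]
S = H·P̄·Hᵀ + R = [35]
K = P̄·Hᵀ·S⁻¹ = [4/5; 23/35]
x' = x̄ + K·y = [-4/5, -128/35]
P' = (I − K·H)·P̄ = [58/5 108/5; 108/5 1466/35]

x' = [-4/5, -128/35]
P' = [58/5 108/5; 108/5 1466/35]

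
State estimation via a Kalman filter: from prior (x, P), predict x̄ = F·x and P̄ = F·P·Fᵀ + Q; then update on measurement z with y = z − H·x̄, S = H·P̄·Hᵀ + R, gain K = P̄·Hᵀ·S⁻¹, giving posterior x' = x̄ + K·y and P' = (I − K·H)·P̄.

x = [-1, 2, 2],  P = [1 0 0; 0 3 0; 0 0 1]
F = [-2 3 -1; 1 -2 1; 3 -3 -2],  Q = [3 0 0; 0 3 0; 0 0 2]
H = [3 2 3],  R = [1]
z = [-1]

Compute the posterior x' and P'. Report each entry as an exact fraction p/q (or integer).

x' = [5/3, 47/45, -247/90]
P' = [30 -49/3 -115/6; -49/3 569/45 358/45; -115/6 358/45 2519/180]

x̄ = F·x = [6, -3, -13]
P̄ = F·P·Fᵀ + Q = [35 -21 -31; -21 17 19; -31 19 42]
y = z − H·x̄ = [26]
S = H·P̄·Hᵀ + R = [180]
K = P̄·Hᵀ·S⁻¹ = [-1/6; 7/45; 71/180]
x' = x̄ + K·y = [5/3, 47/45, -247/90]
P' = (I − K·H)·P̄ = [30 -49/3 -115/6; -49/3 569/45 358/45; -115/6 358/45 2519/180]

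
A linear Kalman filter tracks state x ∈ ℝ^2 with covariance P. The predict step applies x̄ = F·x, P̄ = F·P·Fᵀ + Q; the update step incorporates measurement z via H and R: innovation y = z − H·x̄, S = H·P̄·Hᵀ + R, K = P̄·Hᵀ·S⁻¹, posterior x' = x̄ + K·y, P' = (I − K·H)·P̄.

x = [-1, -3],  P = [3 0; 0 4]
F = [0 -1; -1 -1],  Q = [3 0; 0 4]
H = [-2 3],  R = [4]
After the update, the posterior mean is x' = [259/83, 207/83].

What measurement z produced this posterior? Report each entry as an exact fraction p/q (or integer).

z = [1]

x̄ = F·x = [3, 4]
P̄ = F·P·Fᵀ + Q = [7 4; 4 11]
S = H·P̄·Hᵀ + R = [83]
K = P̄·Hᵀ·S⁻¹ = [-2/83; 25/83]
x' − x̄ = [10/83, -125/83] = K·y
y = (KᵀK)⁻¹·Kᵀ·(x' − x̄) = [-5]
z = y + H·x̄ = [-5] + [6] = [1]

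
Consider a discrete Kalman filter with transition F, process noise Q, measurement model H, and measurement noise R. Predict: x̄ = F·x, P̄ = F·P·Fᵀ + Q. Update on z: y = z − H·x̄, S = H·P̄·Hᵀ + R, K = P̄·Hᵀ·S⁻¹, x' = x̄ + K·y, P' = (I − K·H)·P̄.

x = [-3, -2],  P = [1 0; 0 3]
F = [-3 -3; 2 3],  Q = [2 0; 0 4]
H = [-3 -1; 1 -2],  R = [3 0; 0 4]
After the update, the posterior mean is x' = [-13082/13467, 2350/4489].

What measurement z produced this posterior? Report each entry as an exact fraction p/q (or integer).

x̄ = F·x = [15, -12]
P̄ = F·P·Fᵀ + Q = [38 -33; -33 35]
S = H·P̄·Hᵀ + R = [182 -209; -209 314]
K = P̄·Hᵀ·S⁻¹ = [-3698/13467 1999/13467; -477/4489 -1790/4489]
x' − x̄ = [-215087/13467, 56218/4489] = K·y
y = (KᵀK)⁻¹·Kᵀ·(x' − x̄) = [36, -41]
z = y + H·x̄ = [36, -41] + [-33, 39] = [3, -2]

z = [3, -2]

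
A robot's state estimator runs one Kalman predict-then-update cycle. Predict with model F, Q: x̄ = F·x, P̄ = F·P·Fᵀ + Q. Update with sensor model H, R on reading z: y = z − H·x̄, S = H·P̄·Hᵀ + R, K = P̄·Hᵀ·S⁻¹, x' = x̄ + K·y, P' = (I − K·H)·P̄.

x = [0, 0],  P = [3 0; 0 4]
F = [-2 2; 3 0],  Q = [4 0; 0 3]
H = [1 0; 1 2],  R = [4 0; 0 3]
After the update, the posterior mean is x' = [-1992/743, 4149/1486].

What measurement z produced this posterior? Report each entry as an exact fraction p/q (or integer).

z = [-3, 3]

x̄ = F·x = [0, 0]
P̄ = F·P·Fᵀ + Q = [32 -18; -18 30]
S = H·P̄·Hᵀ + R = [36 -4; -4 83]
K = P̄·Hᵀ·S⁻¹ = [660/743 -4/743; -663/1486 360/743]
x' − x̄ = [-1992/743, 4149/1486] = K·y
y = (KᵀK)⁻¹·Kᵀ·(x' − x̄) = [-3, 3]
z = y + H·x̄ = [-3, 3] + [0, 0] = [-3, 3]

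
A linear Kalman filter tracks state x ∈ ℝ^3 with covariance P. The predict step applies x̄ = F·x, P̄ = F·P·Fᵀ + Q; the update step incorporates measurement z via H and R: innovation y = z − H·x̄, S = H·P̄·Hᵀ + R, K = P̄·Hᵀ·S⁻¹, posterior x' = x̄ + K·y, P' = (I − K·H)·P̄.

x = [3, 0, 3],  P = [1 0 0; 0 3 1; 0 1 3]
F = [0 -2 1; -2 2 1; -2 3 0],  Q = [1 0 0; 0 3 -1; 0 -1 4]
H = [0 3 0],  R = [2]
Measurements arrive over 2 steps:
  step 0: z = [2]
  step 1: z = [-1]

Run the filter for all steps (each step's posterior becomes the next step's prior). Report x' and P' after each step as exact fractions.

step 0: x̄ = F·x = [3, -3, -6]
step 0: P̄ = F·P·Fᵀ + Q = [12 -9 -15; -9 26 24; -15 24 35]
step 0: y = z − H·x̄ = [11]
step 0: S = H·P̄·Hᵀ + R = [236]
step 0: K = P̄·Hᵀ·S⁻¹ = [-27/236; 39/118; 18/59]
step 0: x' = x̄ + K·y = [411/236, 75/118, -156/59]
step 0: P' = (I − K·H)·P̄ = [2103/236 -9/118 -399/59; -9/118 13/59 12/59; -399/59 12/59 769/59]
step 1: x̄ = F·x = [-231/59, -573/118, -93/59]
step 1: P̄ = F·P·Fᵀ + Q = [832/59 1497/59 738/59; 1497/59 4781/59 3001/59; 738/59 3001/59 2510/59]
step 1: y = z − H·x̄ = [1601/118]
step 1: S = H·P̄·Hᵀ + R = [43147/59]
step 1: K = P̄·Hᵀ·S⁻¹ = [4491/43147; 14343/43147; 9003/43147]
step 1: x' = x̄ + K·y = [-215997/86294, -14916/43147, 108279/86294]
step 1: P' = (I − K·H)·P̄ = [266597/43147 2994/43147 -145593/43147; 2994/43147 9562/43147 6002/43147; -145593/43147 6002/43147 461779/43147]

step 0: x' = [411/236, 75/118, -156/59], P' = [2103/236 -9/118 -399/59; -9/118 13/59 12/59; -399/59 12/59 769/59]
step 1: x' = [-215997/86294, -14916/43147, 108279/86294], P' = [266597/43147 2994/43147 -145593/43147; 2994/43147 9562/43147 6002/43147; -145593/43147 6002/43147 461779/43147]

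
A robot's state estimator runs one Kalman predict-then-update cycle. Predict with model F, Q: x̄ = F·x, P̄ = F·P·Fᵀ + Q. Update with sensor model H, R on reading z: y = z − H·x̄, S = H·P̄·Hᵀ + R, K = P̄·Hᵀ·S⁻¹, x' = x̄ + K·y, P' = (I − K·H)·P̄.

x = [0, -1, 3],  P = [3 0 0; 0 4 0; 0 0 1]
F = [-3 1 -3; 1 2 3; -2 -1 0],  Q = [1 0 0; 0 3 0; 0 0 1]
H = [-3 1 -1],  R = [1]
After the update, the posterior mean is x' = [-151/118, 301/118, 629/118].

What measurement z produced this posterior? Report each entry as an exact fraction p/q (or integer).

x̄ = F·x = [-10, 7, 1]
P̄ = F·P·Fᵀ + Q = [41 -10 14; -10 31 -14; 14 -14 17]
S = H·P̄·Hᵀ + R = [590]
K = P̄·Hᵀ·S⁻¹ = [-147/590; 15/118; -73/590]
x' − x̄ = [1029/118, -525/118, 511/118] = K·y
y = (KᵀK)⁻¹·Kᵀ·(x' − x̄) = [-35]
z = y + H·x̄ = [-35] + [36] = [1]

z = [1]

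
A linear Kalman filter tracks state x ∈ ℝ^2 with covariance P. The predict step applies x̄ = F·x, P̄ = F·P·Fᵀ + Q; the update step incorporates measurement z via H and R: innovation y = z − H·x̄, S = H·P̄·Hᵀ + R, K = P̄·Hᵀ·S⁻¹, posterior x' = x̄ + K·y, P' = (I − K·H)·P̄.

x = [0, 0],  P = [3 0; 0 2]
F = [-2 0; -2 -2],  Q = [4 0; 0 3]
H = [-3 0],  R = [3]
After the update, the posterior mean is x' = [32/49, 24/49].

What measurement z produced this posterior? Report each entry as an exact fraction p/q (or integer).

z = [-2]

x̄ = F·x = [0, 0]
P̄ = F·P·Fᵀ + Q = [16 12; 12 23]
S = H·P̄·Hᵀ + R = [147]
K = P̄·Hᵀ·S⁻¹ = [-16/49; -12/49]
x' − x̄ = [32/49, 24/49] = K·y
y = (KᵀK)⁻¹·Kᵀ·(x' − x̄) = [-2]
z = y + H·x̄ = [-2] + [0] = [-2]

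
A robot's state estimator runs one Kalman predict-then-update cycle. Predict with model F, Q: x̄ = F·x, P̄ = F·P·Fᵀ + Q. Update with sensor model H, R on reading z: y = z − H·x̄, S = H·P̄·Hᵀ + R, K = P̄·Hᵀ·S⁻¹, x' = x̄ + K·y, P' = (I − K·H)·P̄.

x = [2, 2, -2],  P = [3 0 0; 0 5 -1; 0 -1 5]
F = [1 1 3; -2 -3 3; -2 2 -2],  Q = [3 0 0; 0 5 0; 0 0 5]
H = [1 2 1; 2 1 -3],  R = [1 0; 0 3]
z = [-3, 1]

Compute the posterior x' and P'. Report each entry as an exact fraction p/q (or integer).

x̄ = F·x = [-2, -16, 4]
P̄ = F·P·Fᵀ + Q = [50 30 -30; 30 125 -60; -30 -60 65]
y = z − H·x̄ = [27, 33]
S = H·P̄·Hᵀ + R = [436 635; 635 1753]
K = P̄·Hᵀ·S⁻¹ = [180/120361 15040/120361; 51295/120361 6480/120361; 51020/361083 -83365/361083]
x' = x̄ + K·y = [260458/120361, -326971/120361, 23609/120361]
P' = (I − K·H)·P̄ = [2694850/120361 -1918370/120361 1142070/120361; -1918370/120361 1395025/120361 -820385/120361; 1142070/120361 -820385/120361 1547120/361083]

x' = [260458/120361, -326971/120361, 23609/120361]
P' = [2694850/120361 -1918370/120361 1142070/120361; -1918370/120361 1395025/120361 -820385/120361; 1142070/120361 -820385/120361 1547120/361083]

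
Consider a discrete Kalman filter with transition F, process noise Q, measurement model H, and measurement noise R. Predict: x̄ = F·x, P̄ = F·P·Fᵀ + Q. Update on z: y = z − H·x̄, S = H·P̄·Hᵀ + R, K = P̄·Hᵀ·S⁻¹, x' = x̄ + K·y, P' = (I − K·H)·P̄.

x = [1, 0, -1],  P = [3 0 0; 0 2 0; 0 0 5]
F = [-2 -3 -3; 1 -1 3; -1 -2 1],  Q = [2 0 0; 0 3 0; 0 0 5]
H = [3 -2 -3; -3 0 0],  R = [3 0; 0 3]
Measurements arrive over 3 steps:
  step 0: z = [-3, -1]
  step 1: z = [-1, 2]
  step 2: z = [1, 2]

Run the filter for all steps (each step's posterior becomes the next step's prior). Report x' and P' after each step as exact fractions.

step 0: x' = [18057/59884, 69363/59884, 30155/59884], P' = [39331/119768 10293/119768 32157/119768; 10293/119768 533067/119768 -320157/119768; 32157/119768 -320157/119768 268355/119768]
step 1: x' = [-128862883/172415504, 10823179/172415504, -76550655/172415504], P' = [452093777/1379324032 172981455/1379324032 336580725/1379324032; 172981455/1379324032 5239782705/1379324032 -3006172245/1379324032; 336580725/1379324032 -3006172245/1379324032 2589124521/1379324032]
step 2: x' = [-8321090604953/13549971631064, -52132634362999/54199886524256, -8653080077419/27099943262128], P' = [4440232386133/13549971631064 6705346099323/54199886524256 6636807686847/27099943262128; 6705346099323/54199886524256 819544050224277/216799546097024 -235308537973887/108399773048512; 6636807686847/27099943262128 -235308537973887/108399773048512 101522828308477/54199886524256]

step 0: x̄ = F·x = [1, -2, -2]
step 0: P̄ = F·P·Fᵀ + Q = [77 -45 3; -45 53 16; 3 16 21]
step 0: y = z − H·x̄ = [-16, 2]
step 0: S = H·P̄·Hᵀ + R = [1775 -936; -936 696]
step 0: K = P̄·Hᵀ·S⁻¹ = [39/14971 -39331/119768; -3116/14971 -10293/119768; -2845/14971 -32157/119768]
step 0: x' = x̄ + K·y = [18057/59884, 69363/59884, 30155/59884]
step 0: P' = (I − K·H)·P̄ = [39331/119768 10293/119768 32157/119768; 10293/119768 533067/119768 -320157/119768; 32157/119768 -320157/119768 268355/119768]
step 1: x̄ = F·x = [-83667/14971, 39159/59884, -31657/14971]
step 1: P̄ = F·P·Fᵀ + Q = [294529/14971 181645/29942 201967/14971; 181645/29942 5440195/119768 499795/14971; 201967/14971 499795/14971 537035/14971]
step 1: y = z − H·x̄ = [29207/2722, -221059/14971]
step 1: S = H·P̄·Hᵀ + R = [2094791/2722 -26193/1361; -26193/1361 2695674/14971]
step 1: K = P̄·Hᵀ·S⁻¹ = [96041/689662016 -452093777/1379324032; -157017385/689662016 -172981455/1379324032; -124214483/689662016 -336580725/1379324032]
step 1: x' = x̄ + K·y = [-128862883/172415504, 10823179/172415504, -76550655/172415504]
step 1: P' = (I − K·H)·P̄ = [452093777/1379324032 172981455/1379324032 336580725/1379324032; 172981455/1379324032 5239782705/1379324032 -3006172245/1379324032; 336580725/1379324032 -3006172245/1379324032 2589124521/1379324032]
step 2: x̄ = F·x = [227454097/86207752, -369338027/172415504, 15332935/86207752]
step 2: P̄ = F·P·Fᵀ + Q = [6757708489/344831008 3173932681/689662016 4276111099/344831008; 3173932681/689662016 52842524177/1379324032 18995954003/689662016; 4276111099/344831008 18995954003/689662016 10735105657/344831008]
step 2: y = z − H·x̄ = [-919493761/86207752, 854777795/86207752]
step 2: S = H·P̄·Hᵀ + R = [229274472665/344831008 -12812578467/344831008; -12812578467/344831008 61853869425/344831008]
step 2: K = P̄·Hᵀ·S⁻¹ = [4270859489/13549971631064 -4440232386133/13549971631064; -12231059951113/54199886524256 -6705346099323/54199886524256; -4906516805077/27099943262128 -6636807686847/27099943262128]
step 2: x' = x̄ + K·y = [-8321090604953/13549971631064, -52132634362999/54199886524256, -8653080077419/27099943262128]
step 2: P' = (I − K·H)·P̄ = [4440232386133/13549971631064 6705346099323/54199886524256 6636807686847/27099943262128; 6705346099323/54199886524256 819544050224277/216799546097024 -235308537973887/108399773048512; 6636807686847/27099943262128 -235308537973887/108399773048512 101522828308477/54199886524256]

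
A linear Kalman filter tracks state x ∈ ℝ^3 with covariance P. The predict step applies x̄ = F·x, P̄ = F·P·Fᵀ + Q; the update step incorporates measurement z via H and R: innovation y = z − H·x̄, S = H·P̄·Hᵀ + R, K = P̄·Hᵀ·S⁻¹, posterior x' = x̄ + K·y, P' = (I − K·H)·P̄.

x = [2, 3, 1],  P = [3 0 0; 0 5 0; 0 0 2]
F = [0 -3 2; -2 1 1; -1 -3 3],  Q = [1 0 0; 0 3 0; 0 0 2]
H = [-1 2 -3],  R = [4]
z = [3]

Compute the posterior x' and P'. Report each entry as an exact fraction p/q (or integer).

x' = [-336/295, -448/295, -491/295]
P' = [2711/1180 707/295 1311/1180; 707/295 5466/295 3387/295; 1311/1180 3387/295 8951/1180]

x̄ = F·x = [-7, 0, -8]
P̄ = F·P·Fᵀ + Q = [54 -11 57; -11 22 -3; 57 -3 68]
y = z − H·x̄ = [-28]
S = H·P̄·Hᵀ + R = [1180]
K = P̄·Hᵀ·S⁻¹ = [-247/1180; 16/295; -267/1180]
x' = x̄ + K·y = [-336/295, -448/295, -491/295]
P' = (I − K·H)·P̄ = [2711/1180 707/295 1311/1180; 707/295 5466/295 3387/295; 1311/1180 3387/295 8951/1180]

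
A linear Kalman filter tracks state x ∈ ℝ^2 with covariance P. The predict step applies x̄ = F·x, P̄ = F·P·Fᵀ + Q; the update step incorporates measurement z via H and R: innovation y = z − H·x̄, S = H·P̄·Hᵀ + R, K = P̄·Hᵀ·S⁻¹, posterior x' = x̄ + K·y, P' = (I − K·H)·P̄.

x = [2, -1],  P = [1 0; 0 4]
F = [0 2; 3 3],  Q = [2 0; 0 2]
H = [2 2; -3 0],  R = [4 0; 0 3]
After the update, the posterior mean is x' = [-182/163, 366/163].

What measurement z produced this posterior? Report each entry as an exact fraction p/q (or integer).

x̄ = F·x = [-2, 3]
P̄ = F·P·Fᵀ + Q = [18 24; 24 47]
S = H·P̄·Hᵀ + R = [456 -252; -252 165]
K = P̄·Hᵀ·S⁻¹ = [7/326 -48/163; 881/1956 41/163]
x' − x̄ = [144/163, -123/163] = K·y
y = (KᵀK)⁻¹·Kᵀ·(x' − x̄) = [0, -3]
z = y + H·x̄ = [0, -3] + [2, 6] = [2, 3]

z = [2, 3]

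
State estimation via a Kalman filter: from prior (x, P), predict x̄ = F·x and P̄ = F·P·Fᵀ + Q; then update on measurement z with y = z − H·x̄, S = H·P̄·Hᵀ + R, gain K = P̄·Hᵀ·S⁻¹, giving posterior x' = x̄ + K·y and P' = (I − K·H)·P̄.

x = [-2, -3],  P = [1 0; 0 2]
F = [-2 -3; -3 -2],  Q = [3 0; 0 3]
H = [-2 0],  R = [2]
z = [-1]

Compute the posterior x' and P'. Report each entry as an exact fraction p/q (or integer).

x' = [38/51, 54/17]
P' = [25/51 6/17; 6/17 124/17]

x̄ = F·x = [13, 12]
P̄ = F·P·Fᵀ + Q = [25 18; 18 20]
y = z − H·x̄ = [25]
S = H·P̄·Hᵀ + R = [102]
K = P̄·Hᵀ·S⁻¹ = [-25/51; -6/17]
x' = x̄ + K·y = [38/51, 54/17]
P' = (I − K·H)·P̄ = [25/51 6/17; 6/17 124/17]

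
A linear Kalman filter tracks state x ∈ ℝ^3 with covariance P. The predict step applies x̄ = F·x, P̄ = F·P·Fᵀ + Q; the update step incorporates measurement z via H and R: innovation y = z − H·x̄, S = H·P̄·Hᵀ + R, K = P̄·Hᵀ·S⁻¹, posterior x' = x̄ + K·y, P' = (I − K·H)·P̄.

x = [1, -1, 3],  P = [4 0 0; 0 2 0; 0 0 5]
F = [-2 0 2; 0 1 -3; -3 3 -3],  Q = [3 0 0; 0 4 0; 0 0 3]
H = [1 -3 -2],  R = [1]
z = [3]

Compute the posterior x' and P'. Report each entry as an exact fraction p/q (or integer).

x' = [-1709/1723, 155/1723, -3702/1723]
P' = [47316/1723 -11505/1723 40845/1723; -11505/1723 6648/1723 -15582/1723; 40845/1723 -15582/1723 43977/1723]

x̄ = F·x = [4, -10, -15]
P̄ = F·P·Fᵀ + Q = [39 -30 -6; -30 51 51; -6 51 102]
y = z − H·x̄ = [-61]
S = H·P̄·Hᵀ + R = [1723]
K = P̄·Hᵀ·S⁻¹ = [141/1723; -285/1723; -363/1723]
x' = x̄ + K·y = [-1709/1723, 155/1723, -3702/1723]
P' = (I − K·H)·P̄ = [47316/1723 -11505/1723 40845/1723; -11505/1723 6648/1723 -15582/1723; 40845/1723 -15582/1723 43977/1723]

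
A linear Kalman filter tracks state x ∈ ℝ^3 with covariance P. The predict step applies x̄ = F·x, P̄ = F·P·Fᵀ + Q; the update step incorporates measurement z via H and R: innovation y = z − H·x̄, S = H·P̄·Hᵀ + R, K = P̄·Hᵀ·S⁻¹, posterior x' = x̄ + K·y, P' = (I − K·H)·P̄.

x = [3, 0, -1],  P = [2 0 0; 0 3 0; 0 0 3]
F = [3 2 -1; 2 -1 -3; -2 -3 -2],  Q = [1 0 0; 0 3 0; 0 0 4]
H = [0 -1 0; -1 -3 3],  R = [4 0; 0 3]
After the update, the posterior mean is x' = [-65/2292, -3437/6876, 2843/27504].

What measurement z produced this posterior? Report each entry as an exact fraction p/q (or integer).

x̄ = F·x = [10, 9, -4]
P̄ = F·P·Fᵀ + Q = [34 15 -24; 15 41 19; -24 19 51]
S = H·P̄·Hᵀ + R = [45 81; 81 757]
K = P̄·Hᵀ·S⁻¹ = [73/2292 -155/764; -6119/6876 -9/764; -24103/27504 771/3056]
x' − x̄ = [-22985/2292, -65321/6876, 112859/27504] = K·y
y = (KᵀK)⁻¹·Kᵀ·(x' − x̄) = [10, 51]
z = y + H·x̄ = [10, 51] + [-9, -49] = [1, 2]

z = [1, 2]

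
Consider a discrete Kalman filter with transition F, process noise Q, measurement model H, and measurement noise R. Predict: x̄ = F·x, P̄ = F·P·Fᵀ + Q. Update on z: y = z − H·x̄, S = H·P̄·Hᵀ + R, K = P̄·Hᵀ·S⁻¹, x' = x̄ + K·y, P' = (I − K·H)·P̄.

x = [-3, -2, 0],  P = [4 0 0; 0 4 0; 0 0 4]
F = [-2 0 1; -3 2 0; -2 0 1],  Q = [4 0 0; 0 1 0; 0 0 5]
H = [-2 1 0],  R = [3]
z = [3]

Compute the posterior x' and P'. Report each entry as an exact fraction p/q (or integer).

x' = [12/7, 165/28, 22/7]
P' = [96/7 183/7 92/7; 183/7 2943/56 178/7; 92/7 178/7 143/7]

x̄ = F·x = [6, 5, 6]
P̄ = F·P·Fᵀ + Q = [24 24 20; 24 53 24; 20 24 25]
y = z − H·x̄ = [10]
S = H·P̄·Hᵀ + R = [56]
K = P̄·Hᵀ·S⁻¹ = [-3/7; 5/56; -2/7]
x' = x̄ + K·y = [12/7, 165/28, 22/7]
P' = (I − K·H)·P̄ = [96/7 183/7 92/7; 183/7 2943/56 178/7; 92/7 178/7 143/7]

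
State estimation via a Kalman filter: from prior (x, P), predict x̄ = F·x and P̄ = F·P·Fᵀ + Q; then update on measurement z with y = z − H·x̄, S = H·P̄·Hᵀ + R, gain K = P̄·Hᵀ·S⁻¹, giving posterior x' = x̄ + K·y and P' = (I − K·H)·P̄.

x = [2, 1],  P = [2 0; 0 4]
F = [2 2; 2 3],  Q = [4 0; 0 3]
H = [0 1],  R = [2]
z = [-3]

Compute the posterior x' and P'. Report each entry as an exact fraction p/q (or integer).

x' = [-26/49, -127/49]
P' = [348/49 64/49; 64/49 94/49]

x̄ = F·x = [6, 7]
P̄ = F·P·Fᵀ + Q = [28 32; 32 47]
y = z − H·x̄ = [-10]
S = H·P̄·Hᵀ + R = [49]
K = P̄·Hᵀ·S⁻¹ = [32/49; 47/49]
x' = x̄ + K·y = [-26/49, -127/49]
P' = (I − K·H)·P̄ = [348/49 64/49; 64/49 94/49]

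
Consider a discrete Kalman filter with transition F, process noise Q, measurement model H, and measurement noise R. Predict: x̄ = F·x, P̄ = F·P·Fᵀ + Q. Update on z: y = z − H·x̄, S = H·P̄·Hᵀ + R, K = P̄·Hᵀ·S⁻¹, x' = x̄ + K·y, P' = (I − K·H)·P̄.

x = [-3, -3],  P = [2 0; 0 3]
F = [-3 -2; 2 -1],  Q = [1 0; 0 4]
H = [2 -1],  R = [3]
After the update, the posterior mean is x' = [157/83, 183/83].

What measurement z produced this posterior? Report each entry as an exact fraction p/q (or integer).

x̄ = F·x = [15, -3]
P̄ = F·P·Fᵀ + Q = [31 -6; -6 15]
S = H·P̄·Hᵀ + R = [166]
K = P̄·Hᵀ·S⁻¹ = [34/83; -27/166]
x' − x̄ = [-1088/83, 432/83] = K·y
y = (KᵀK)⁻¹·Kᵀ·(x' − x̄) = [-32]
z = y + H·x̄ = [-32] + [33] = [1]

z = [1]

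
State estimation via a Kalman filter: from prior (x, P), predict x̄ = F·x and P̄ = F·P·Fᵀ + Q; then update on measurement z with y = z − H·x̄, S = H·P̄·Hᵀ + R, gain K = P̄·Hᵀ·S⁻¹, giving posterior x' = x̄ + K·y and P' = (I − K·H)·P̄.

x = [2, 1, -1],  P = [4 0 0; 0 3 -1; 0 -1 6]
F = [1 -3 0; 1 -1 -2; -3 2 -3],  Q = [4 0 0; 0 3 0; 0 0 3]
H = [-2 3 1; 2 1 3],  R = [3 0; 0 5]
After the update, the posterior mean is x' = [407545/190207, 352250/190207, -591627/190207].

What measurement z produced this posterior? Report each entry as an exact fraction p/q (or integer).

x̄ = F·x = [-1, 3, -1]
P̄ = F·P·Fᵀ + Q = [35 7 -39; 7 30 19; -39 19 117]
S = H·P̄·Hᵀ + R = [716 675; 675 902]
K = P̄·Hᵀ·S⁻¹ = [-52376/190207 30760/190207; 17515/190207 8191/190207; 30204/190207 38972/190207]
x' − x̄ = [597752/190207, -218371/190207, -401420/190207] = K·y
y = (KᵀK)⁻¹·Kᵀ·(x' − x̄) = [-12, -1]
z = y + H·x̄ = [-12, -1] + [10, -2] = [-2, -3]

z = [-2, -3]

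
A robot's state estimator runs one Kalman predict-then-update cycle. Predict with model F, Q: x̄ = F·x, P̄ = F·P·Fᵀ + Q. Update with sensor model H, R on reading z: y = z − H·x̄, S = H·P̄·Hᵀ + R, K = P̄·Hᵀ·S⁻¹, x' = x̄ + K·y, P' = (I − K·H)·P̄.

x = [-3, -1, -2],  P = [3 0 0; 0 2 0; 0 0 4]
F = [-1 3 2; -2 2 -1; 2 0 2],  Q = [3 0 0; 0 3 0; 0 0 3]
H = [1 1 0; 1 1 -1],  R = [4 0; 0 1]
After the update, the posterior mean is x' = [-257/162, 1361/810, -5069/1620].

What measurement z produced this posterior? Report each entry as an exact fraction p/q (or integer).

z = [1, 3]

x̄ = F·x = [-4, 6, -10]
P̄ = F·P·Fᵀ + Q = [40 10 10; 10 27 -20; 10 -20 31]
S = H·P̄·Hᵀ + R = [91 97; 97 139]
K = P̄·Hᵀ·S⁻¹ = [307/324 -121/324; -193/1620 799/1620; 2587/3240 -2761/3240]
x' − x̄ = [391/162, -3499/810, 11131/1620] = K·y
y = (KᵀK)⁻¹·Kᵀ·(x' − x̄) = [-1, -9]
z = y + H·x̄ = [-1, -9] + [2, 12] = [1, 3]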